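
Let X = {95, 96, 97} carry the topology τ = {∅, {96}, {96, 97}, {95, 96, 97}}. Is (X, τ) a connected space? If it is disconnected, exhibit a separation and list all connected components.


(X, τ) is connected.

Find clopen sets (U ∈ τ with X ∖ U ∈ τ):
  U = ∅, X ∖ U = {95, 96, 97} — both open, so U is clopen.
  U = {95, 96, 97}, X ∖ U = ∅ — both open, so U is clopen.
Only trivial clopens (∅ and X) exist, so (X, τ) is connected.
Compute connected components by grouping points that agree on all clopens:
  component: {95, 96, 97}


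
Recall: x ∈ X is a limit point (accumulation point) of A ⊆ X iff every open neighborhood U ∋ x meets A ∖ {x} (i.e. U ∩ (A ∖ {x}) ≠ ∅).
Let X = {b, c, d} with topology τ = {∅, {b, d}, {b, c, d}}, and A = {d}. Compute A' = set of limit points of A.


A' = {b, c}

For each x ∈ X, list the open sets U ∈ τ with x ∈ U, then check whether U ∩ (A ∖ {x}) ≠ ∅ for every such U.
  x = b: opens ∋ x are {b, d}, {b, c, d}; each meets A ∖ {b}, so x IS a limit point.
  x = c: opens ∋ x are {b, c, d}; each meets A ∖ {c}, so x IS a limit point.
  x = d: open {b, d} ∋ x has {b, d} ∩ (A ∖ {d}) = ∅, so x is NOT a limit point.
Collecting: A' = {b, c}.


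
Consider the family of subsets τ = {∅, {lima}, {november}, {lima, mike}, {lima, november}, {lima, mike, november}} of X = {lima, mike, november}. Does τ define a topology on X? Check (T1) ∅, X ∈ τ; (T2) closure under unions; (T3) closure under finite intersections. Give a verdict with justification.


τ IS a topology on X.

Axiom (T1): ∅ ∈ τ? Yes; X ∈ τ? Yes.
Axiom (T2/T3): check pairwise unions and intersections of members of τ.
All pairwise intersections and unions checked — each lies in τ. Therefore τ satisfies (T1), (T2), (T3): it IS a topology on X.


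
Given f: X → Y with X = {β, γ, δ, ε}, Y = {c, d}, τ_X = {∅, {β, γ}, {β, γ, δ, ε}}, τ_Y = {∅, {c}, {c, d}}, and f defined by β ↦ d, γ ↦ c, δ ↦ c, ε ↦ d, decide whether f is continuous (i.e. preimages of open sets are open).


f is NOT continuous.

Compute f^{-1}(U) for each U ∈ τ_Y:
  U = ∅: f^{-1}(U) = ∅ ∈ τ_X ✓.
  U = {c}: f^{-1}(U) = {γ, δ} ∉ τ_X ✗.
  U = {c, d}: f^{-1}(U) = {β, γ, δ, ε} ∈ τ_X ✓.
Found U = {c} with f^{-1}(U) = {γ, δ} not in τ_X. Therefore f is NOT continuous.


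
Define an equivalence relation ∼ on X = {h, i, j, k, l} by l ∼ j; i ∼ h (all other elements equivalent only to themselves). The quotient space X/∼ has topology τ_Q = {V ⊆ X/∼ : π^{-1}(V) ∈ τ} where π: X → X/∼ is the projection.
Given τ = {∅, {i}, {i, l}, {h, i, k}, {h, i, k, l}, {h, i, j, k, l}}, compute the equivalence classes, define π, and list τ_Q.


X/∼ = {[h=i], [j=l], [k]}; |τ_Q| = 3.

Equivalence classes: [h=i], [j=l], [k].
Quotient map π: X → X/∼ sends h ↦ [h=i], i ↦ [h=i], j ↦ [j=l], k ↦ [k], l ↦ [j=l].
For each subset V ⊆ X/∼, compute π^{-1}(V) ⊆ X and check whether π^{-1}(V) ∈ τ. V is open in τ_Q iff π^{-1}(V) ∈ τ.
  V = {}: π^{-1}(V) = ∅ ∈ τ ✓.
  V = {[h=i]}: π^{-1}(V) = {h, i} ∉ τ ✗.
  V = {[j=l]}: π^{-1}(V) = {j, l} ∉ τ ✗.
  V = {[h=i], [j=l]}: π^{-1}(V) = {h, i, j, l} ∉ τ ✗.
  V = {[k]}: π^{-1}(V) = {k} ∉ τ ✗.
  V = {[h=i], [k]}: π^{-1}(V) = {h, i, k} ∈ τ ✓.
  V = {[j=l], [k]}: π^{-1}(V) = {j, k, l} ∉ τ ✗.
  V = {[h=i], [j=l], [k]}: π^{-1}(V) = {h, i, j, k, l} ∈ τ ✓.
Open sets in the quotient: τ_Q = {{}, {[h=i], [k]}, {[h=i], [j=l], [k]}} (3 elements).


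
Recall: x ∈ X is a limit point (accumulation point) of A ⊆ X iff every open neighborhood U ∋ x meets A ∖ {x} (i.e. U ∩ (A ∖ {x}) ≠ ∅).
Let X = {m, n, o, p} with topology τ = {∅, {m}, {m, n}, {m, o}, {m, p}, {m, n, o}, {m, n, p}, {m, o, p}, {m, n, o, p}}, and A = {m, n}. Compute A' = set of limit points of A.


A' = {n, o, p}

For each x ∈ X, list the open sets U ∈ τ with x ∈ U, then check whether U ∩ (A ∖ {x}) ≠ ∅ for every such U.
  x = m: open {m} ∋ x has {m} ∩ (A ∖ {m}) = ∅, so x is NOT a limit point.
  x = n: opens ∋ x are {m, n}, {m, n, o}, {m, n, p}, {m, n, o, p}; each meets A ∖ {n}, so x IS a limit point.
  x = o: opens ∋ x are {m, o}, {m, n, o}, {m, o, p}, {m, n, o, p}; each meets A ∖ {o}, so x IS a limit point.
  x = p: opens ∋ x are {m, p}, {m, n, p}, {m, o, p}, {m, n, o, p}; each meets A ∖ {p}, so x IS a limit point.
Collecting: A' = {n, o, p}.


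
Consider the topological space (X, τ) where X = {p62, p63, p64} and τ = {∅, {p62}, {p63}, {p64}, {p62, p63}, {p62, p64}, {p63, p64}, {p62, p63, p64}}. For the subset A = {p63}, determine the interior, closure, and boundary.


int(A) = {p63}, cl(A) = {p63}, ∂A = ∅.

Closed sets in (X, τ) are complements of opens:
  closed(X, τ) = {∅, {p62}, {p63}, {p64}, {p62, p63}, {p62, p64}, {p63, p64}, {p62, p63, p64}}.
int(A) = ⋃ {U ∈ τ : U ⊆ A}. Opens contained in A: ∅, {p63}.
Taking the union of these: int(A) = {p63}.
cl(A) = ⋂ {C closed : A ⊆ C}. Closed sets containing A: {p63}, {p62, p63}, {p63, p64}, {p62, p63, p64}.
Intersecting these: cl(A) = {p63}.
∂A = cl(A) ∖ int(A) = {p63} ∖ {p63} = ∅.


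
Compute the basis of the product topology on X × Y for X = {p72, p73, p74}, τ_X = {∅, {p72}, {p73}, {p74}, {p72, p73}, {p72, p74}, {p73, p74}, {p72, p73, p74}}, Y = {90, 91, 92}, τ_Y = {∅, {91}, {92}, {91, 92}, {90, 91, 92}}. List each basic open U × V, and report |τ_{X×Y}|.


Basis B = {∅ × ∅, {p72} × {91}, {p72} × {92}, {p73} × {91}, {p73} × {92}, {p74} × {91}, {p74} × {92}, {p72} × {91, 92}, {p72, p73} × {91}, {p72, p74} × {91}, {p72, p73} × {92}, {p72, p74} × {92}, {p73} × {91, 92}, {p73, p74} × {91}, {p73, p74} × {92}, {p74} × {91, 92}, {p72} × {90, 91, 92}, {p72, p73, p74} × {91}, {p72, p73, p74} × {92}, {p73} × {90, 91, 92}, {p74} × {90, 91, 92}, {p72, p73} × {91, 92}, {p72, p74} × {91, 92}, {p73, p74} × {91, 92}, {p72, p73} × {90, 91, 92}, {p72, p74} × {90, 91, 92}, {p72, p73, p74} × {91, 92}, {p73, p74} × {90, 91, 92}, {p72, p73, p74} × {90, 91, 92}}; |τ_{X×Y}| = 125.

Enumerate products U × V with U ∈ τ_X, V ∈ τ_Y (deduplicated):
  ∅ × ∅ = {} (∅)
  {p72} × {91} = {(p72,91)}
  {p72} × {92} = {(p72,92)}
  {p73} × {91} = {(p73,91)}
  {p73} × {92} = {(p73,92)}
  {p74} × {91} = {(p74,91)}
  {p74} × {92} = {(p74,92)}
  {p72} × {91, 92} = {(p72,91), (p72,92)}
  {p72, p73} × {91} = {(p72,91), (p73,91)}
  {p72, p74} × {91} = {(p72,91), (p74,91)}
  {p72, p73} × {92} = {(p72,92), (p73,92)}
  {p72, p74} × {92} = {(p72,92), (p74,92)}
  {p73} × {91, 92} = {(p73,91), (p73,92)}
  {p73, p74} × {91} = {(p73,91), (p74,91)}
  {p73, p74} × {92} = {(p73,92), (p74,92)}
  {p74} × {91, 92} = {(p74,91), (p74,92)}
  {p72} × {90, 91, 92} = {(p72,90), (p72,91), (p72,92)}
  {p72, p73, p74} × {91} = {(p72,91), (p73,91), (p74,91)}
  {p72, p73, p74} × {92} = {(p72,92), (p73,92), (p74,92)}
  {p73} × {90, 91, 92} = {(p73,90), (p73,91), (p73,92)}
  {p74} × {90, 91, 92} = {(p74,90), (p74,91), (p74,92)}
  {p72, p73} × {91, 92} = {(p72,91), (p72,92), (p73,91), (p73,92)}
  {p72, p74} × {91, 92} = {(p72,91), (p72,92), (p74,91), (p74,92)}
  {p73, p74} × {91, 92} = {(p73,91), (p73,92), (p74,91), (p74,92)}
  {p72, p73} × {90, 91, 92} = {(p72,90), (p72,91), (p72,92), (p73,90), (p73,91), (p73,92)}
  {p72, p74} × {90, 91, 92} = {(p72,90), (p72,91), (p72,92), (p74,90), (p74,91), (p74,92)}
  {p72, p73, p74} × {91, 92} = {(p72,91), (p72,92), (p73,91), (p73,92), (p74,91), (p74,92)}
  {p73, p74} × {90, 91, 92} = {(p73,90), (p73,91), (p73,92), (p74,90), (p74,91), (p74,92)}
  {p72, p73, p74} × {90, 91, 92} = {(p72,90), (p72,91), (p72,92), (p73,90), (p73,91), (p73,92), (p74,90), (p74,91), (p74,92)}
These 29 distinct sets form the basis B.
Close under arbitrary unions to get τ_{X×Y}; counting gives |τ_{X×Y}| = 125.


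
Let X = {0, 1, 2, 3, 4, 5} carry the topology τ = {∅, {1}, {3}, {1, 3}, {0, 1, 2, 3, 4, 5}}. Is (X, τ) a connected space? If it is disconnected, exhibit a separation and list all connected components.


(X, τ) is connected.

Find clopen sets (U ∈ τ with X ∖ U ∈ τ):
  U = ∅, X ∖ U = {0, 1, 2, 3, 4, 5} — both open, so U is clopen.
  U = {0, 1, 2, 3, 4, 5}, X ∖ U = ∅ — both open, so U is clopen.
Only trivial clopens (∅ and X) exist, so (X, τ) is connected.
Compute connected components by grouping points that agree on all clopens:
  component: {0, 1, 2, 3, 4, 5}


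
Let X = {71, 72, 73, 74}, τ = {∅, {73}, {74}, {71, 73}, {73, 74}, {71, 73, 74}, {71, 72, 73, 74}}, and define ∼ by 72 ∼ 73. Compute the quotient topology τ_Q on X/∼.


X/∼ = {[71], [72=73], [74]}; |τ_Q| = 3.

Equivalence classes: [71], [72=73], [74].
Quotient map π: X → X/∼ sends 71 ↦ [71], 72 ↦ [72=73], 73 ↦ [72=73], 74 ↦ [74].
For each subset V ⊆ X/∼, compute π^{-1}(V) ⊆ X and check whether π^{-1}(V) ∈ τ. V is open in τ_Q iff π^{-1}(V) ∈ τ.
  V = {}: π^{-1}(V) = ∅ ∈ τ ✓.
  V = {[71]}: π^{-1}(V) = {71} ∉ τ ✗.
  V = {[72=73]}: π^{-1}(V) = {72, 73} ∉ τ ✗.
  V = {[71], [72=73]}: π^{-1}(V) = {71, 72, 73} ∉ τ ✗.
  V = {[74]}: π^{-1}(V) = {74} ∈ τ ✓.
  V = {[71], [74]}: π^{-1}(V) = {71, 74} ∉ τ ✗.
  V = {[72=73], [74]}: π^{-1}(V) = {72, 73, 74} ∉ τ ✗.
  V = {[71], [72=73], [74]}: π^{-1}(V) = {71, 72, 73, 74} ∈ τ ✓.
Open sets in the quotient: τ_Q = {{}, {[74]}, {[71], [72=73], [74]}} (3 elements).


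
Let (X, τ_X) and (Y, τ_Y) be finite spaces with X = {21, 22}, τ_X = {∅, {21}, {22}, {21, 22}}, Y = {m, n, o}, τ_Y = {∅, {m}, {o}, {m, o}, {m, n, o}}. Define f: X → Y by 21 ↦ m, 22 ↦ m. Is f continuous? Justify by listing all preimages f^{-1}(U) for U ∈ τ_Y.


f IS continuous.

Compute f^{-1}(U) for each U ∈ τ_Y:
  U = ∅: f^{-1}(U) = ∅ ∈ τ_X ✓.
  U = {m}: f^{-1}(U) = {21, 22} ∈ τ_X ✓.
  U = {o}: f^{-1}(U) = ∅ ∈ τ_X ✓.
  U = {m, o}: f^{-1}(U) = {21, 22} ∈ τ_X ✓.
  U = {m, n, o}: f^{-1}(U) = {21, 22} ∈ τ_X ✓.
Every preimage lies in τ_X, so f IS continuous.


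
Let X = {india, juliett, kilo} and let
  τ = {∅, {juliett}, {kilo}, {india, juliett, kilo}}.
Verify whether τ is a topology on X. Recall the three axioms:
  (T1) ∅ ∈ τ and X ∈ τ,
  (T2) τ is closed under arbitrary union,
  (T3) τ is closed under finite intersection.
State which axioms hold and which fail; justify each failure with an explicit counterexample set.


τ is NOT a topology on X.

Axiom (T1): ∅ ∈ τ? Yes; X ∈ τ? Yes.
Axiom (T2/T3): check pairwise unions and intersections of members of τ.
Counterexample for (T2): {juliett} ∪ {kilo} = {juliett, kilo} ∉ τ. Therefore τ is NOT a topology.


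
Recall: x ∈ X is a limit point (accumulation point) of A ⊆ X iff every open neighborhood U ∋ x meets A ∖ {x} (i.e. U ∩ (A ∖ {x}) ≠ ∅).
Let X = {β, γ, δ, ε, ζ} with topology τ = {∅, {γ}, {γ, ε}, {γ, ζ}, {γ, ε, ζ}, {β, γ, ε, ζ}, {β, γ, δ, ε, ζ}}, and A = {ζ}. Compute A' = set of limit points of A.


A' = {β, δ}

For each x ∈ X, list the open sets U ∈ τ with x ∈ U, then check whether U ∩ (A ∖ {x}) ≠ ∅ for every such U.
  x = β: opens ∋ x are {β, γ, ε, ζ}, {β, γ, δ, ε, ζ}; each meets A ∖ {β}, so x IS a limit point.
  x = γ: open {γ} ∋ x has {γ} ∩ (A ∖ {γ}) = ∅, so x is NOT a limit point.
  x = δ: opens ∋ x are {β, γ, δ, ε, ζ}; each meets A ∖ {δ}, so x IS a limit point.
  x = ε: open {γ, ε} ∋ x has {γ, ε} ∩ (A ∖ {ε}) = ∅, so x is NOT a limit point.
  x = ζ: open {γ, ζ} ∋ x has {γ, ζ} ∩ (A ∖ {ζ}) = ∅, so x is NOT a limit point.
Collecting: A' = {β, δ}.


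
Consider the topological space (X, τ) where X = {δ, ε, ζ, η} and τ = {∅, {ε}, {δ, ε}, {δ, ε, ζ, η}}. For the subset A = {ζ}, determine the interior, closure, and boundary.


int(A) = ∅, cl(A) = {ζ, η}, ∂A = {ζ, η}.

Closed sets in (X, τ) are complements of opens:
  closed(X, τ) = {∅, {ζ, η}, {δ, ζ, η}, {δ, ε, ζ, η}}.
int(A) = ⋃ {U ∈ τ : U ⊆ A}. Opens contained in A: ∅.
Taking the union of these: int(A) = ∅.
cl(A) = ⋂ {C closed : A ⊆ C}. Closed sets containing A: {ζ, η}, {δ, ζ, η}, {δ, ε, ζ, η}.
Intersecting these: cl(A) = {ζ, η}.
∂A = cl(A) ∖ int(A) = {ζ, η} ∖ ∅ = {ζ, η}.


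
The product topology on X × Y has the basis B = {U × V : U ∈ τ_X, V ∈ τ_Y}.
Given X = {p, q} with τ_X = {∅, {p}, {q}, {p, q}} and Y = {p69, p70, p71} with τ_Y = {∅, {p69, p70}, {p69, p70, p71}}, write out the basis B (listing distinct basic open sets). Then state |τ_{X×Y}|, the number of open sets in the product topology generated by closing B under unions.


Basis B = {∅ × ∅, {p} × {p69, p70}, {q} × {p69, p70}, {p} × {p69, p70, p71}, {q} × {p69, p70, p71}, {p, q} × {p69, p70}, {p, q} × {p69, p70, p71}}; |τ_{X×Y}| = 9.

Enumerate products U × V with U ∈ τ_X, V ∈ τ_Y (deduplicated):
  ∅ × ∅ = {} (∅)
  {p} × {p69, p70} = {(p,p69), (p,p70)}
  {q} × {p69, p70} = {(q,p69), (q,p70)}
  {p} × {p69, p70, p71} = {(p,p69), (p,p70), (p,p71)}
  {q} × {p69, p70, p71} = {(q,p69), (q,p70), (q,p71)}
  {p, q} × {p69, p70} = {(p,p69), (p,p70), (q,p69), (q,p70)}
  {p, q} × {p69, p70, p71} = {(p,p69), (p,p70), (p,p71), (q,p69), (q,p70), (q,p71)}
These 7 distinct sets form the basis B.
Close under arbitrary unions to get τ_{X×Y}; counting gives |τ_{X×Y}| = 9.


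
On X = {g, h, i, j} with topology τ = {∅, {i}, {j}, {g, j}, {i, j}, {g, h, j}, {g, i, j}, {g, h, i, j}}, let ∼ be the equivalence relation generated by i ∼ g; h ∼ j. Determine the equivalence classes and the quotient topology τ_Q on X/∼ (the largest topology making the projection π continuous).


X/∼ = {[g=i], [h=j]}; |τ_Q| = 2.

Equivalence classes: [g=i], [h=j].
Quotient map π: X → X/∼ sends g ↦ [g=i], h ↦ [h=j], i ↦ [g=i], j ↦ [h=j].
For each subset V ⊆ X/∼, compute π^{-1}(V) ⊆ X and check whether π^{-1}(V) ∈ τ. V is open in τ_Q iff π^{-1}(V) ∈ τ.
  V = {}: π^{-1}(V) = ∅ ∈ τ ✓.
  V = {[g=i]}: π^{-1}(V) = {g, i} ∉ τ ✗.
  V = {[h=j]}: π^{-1}(V) = {h, j} ∉ τ ✗.
  V = {[g=i], [h=j]}: π^{-1}(V) = {g, h, i, j} ∈ τ ✓.
Open sets in the quotient: τ_Q = {{}, {[g=i], [h=j]}} (2 elements).


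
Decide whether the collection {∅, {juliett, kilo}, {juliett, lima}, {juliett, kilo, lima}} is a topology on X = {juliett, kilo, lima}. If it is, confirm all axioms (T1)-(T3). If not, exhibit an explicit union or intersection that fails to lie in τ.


τ is NOT a topology on X.

Axiom (T1): ∅ ∈ τ? Yes; X ∈ τ? Yes.
Axiom (T2/T3): check pairwise unions and intersections of members of τ.
Counterexample for (T3): {juliett, kilo} ∩ {juliett, lima} = {juliett} ∉ τ. Therefore τ is NOT a topology.


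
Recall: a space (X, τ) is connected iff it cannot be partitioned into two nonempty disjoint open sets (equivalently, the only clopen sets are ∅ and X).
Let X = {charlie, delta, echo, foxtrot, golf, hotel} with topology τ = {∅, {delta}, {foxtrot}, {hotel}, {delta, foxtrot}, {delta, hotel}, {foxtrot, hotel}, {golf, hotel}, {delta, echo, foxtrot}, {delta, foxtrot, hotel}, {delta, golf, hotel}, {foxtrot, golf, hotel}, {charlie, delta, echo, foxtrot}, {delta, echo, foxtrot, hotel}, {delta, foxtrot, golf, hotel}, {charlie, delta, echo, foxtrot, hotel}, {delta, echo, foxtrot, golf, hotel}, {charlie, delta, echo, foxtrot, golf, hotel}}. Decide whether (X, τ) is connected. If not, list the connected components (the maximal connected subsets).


(X, τ) is disconnected; components = [{golf, hotel}, {charlie, delta, echo, foxtrot}].

Find clopen sets (U ∈ τ with X ∖ U ∈ τ):
  U = ∅, X ∖ U = {charlie, delta, echo, foxtrot, golf, hotel} — both open, so U is clopen.
  U = {golf, hotel}, X ∖ U = {charlie, delta, echo, foxtrot} — both open, so U is clopen.
  U = {charlie, delta, echo, foxtrot}, X ∖ U = {golf, hotel} — both open, so U is clopen.
  U = {charlie, delta, echo, foxtrot, golf, hotel}, X ∖ U = ∅ — both open, so U is clopen.
Nontrivial clopen(s) exist: e.g. {charlie, delta, echo, foxtrot}. So (X, τ) is disconnected.
Compute connected components by grouping points that agree on all clopens:
  component: {golf, hotel}
  component: {charlie, delta, echo, foxtrot}


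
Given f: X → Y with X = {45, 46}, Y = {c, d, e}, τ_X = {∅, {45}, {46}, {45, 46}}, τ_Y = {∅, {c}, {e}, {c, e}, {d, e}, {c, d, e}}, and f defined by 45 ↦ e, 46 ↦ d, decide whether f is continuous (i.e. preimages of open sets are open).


f IS continuous.

Compute f^{-1}(U) for each U ∈ τ_Y:
  U = ∅: f^{-1}(U) = ∅ ∈ τ_X ✓.
  U = {c}: f^{-1}(U) = ∅ ∈ τ_X ✓.
  U = {e}: f^{-1}(U) = {45} ∈ τ_X ✓.
  U = {c, e}: f^{-1}(U) = {45} ∈ τ_X ✓.
  U = {d, e}: f^{-1}(U) = {45, 46} ∈ τ_X ✓.
  U = {c, d, e}: f^{-1}(U) = {45, 46} ∈ τ_X ✓.
Every preimage lies in τ_X, so f IS continuous.


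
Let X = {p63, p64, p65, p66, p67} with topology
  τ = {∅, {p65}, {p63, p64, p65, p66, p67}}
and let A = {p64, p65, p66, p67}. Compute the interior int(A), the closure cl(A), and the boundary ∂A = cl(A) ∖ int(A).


int(A) = {p65}, cl(A) = {p63, p64, p65, p66, p67}, ∂A = {p63, p64, p66, p67}.

Closed sets in (X, τ) are complements of opens:
  closed(X, τ) = {∅, {p63, p64, p66, p67}, {p63, p64, p65, p66, p67}}.
int(A) = ⋃ {U ∈ τ : U ⊆ A}. Opens contained in A: ∅, {p65}.
Taking the union of these: int(A) = {p65}.
cl(A) = ⋂ {C closed : A ⊆ C}. Closed sets containing A: {p63, p64, p65, p66, p67}.
Intersecting these: cl(A) = {p63, p64, p65, p66, p67}.
∂A = cl(A) ∖ int(A) = {p63, p64, p65, p66, p67} ∖ {p65} = {p63, p64, p66, p67}.


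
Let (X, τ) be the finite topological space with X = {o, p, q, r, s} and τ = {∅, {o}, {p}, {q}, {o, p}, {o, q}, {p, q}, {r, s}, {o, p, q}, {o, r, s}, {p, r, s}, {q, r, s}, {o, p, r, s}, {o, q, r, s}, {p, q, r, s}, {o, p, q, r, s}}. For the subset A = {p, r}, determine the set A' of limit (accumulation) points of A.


A' = {s}

For each x ∈ X, list the open sets U ∈ τ with x ∈ U, then check whether U ∩ (A ∖ {x}) ≠ ∅ for every such U.
  x = o: open {o} ∋ x has {o} ∩ (A ∖ {o}) = ∅, so x is NOT a limit point.
  x = p: open {p} ∋ x has {p} ∩ (A ∖ {p}) = ∅, so x is NOT a limit point.
  x = q: open {q} ∋ x has {q} ∩ (A ∖ {q}) = ∅, so x is NOT a limit point.
  x = r: open {r, s} ∋ x has {r, s} ∩ (A ∖ {r}) = ∅, so x is NOT a limit point.
  x = s: opens ∋ x are {r, s}, {o, r, s}, {p, r, s}, {q, r, s}, {o, p, r, s}, {o, q, r, s}, {p, q, r, s}, {o, p, q, r, s}; each meets A ∖ {s}, so x IS a limit point.
Collecting: A' = {s}.


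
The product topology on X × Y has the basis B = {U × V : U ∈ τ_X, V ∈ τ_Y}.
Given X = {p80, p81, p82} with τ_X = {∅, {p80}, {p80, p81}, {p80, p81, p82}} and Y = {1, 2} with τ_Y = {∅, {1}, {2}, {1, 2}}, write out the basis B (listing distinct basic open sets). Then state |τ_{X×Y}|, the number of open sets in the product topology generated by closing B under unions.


Basis B = {∅ × ∅, {p80} × {1}, {p80} × {2}, {p80} × {1, 2}, {p80, p81} × {1}, {p80, p81} × {2}, {p80, p81, p82} × {1}, {p80, p81, p82} × {2}, {p80, p81} × {1, 2}, {p80, p81, p82} × {1, 2}}; |τ_{X×Y}| = 16.

Enumerate products U × V with U ∈ τ_X, V ∈ τ_Y (deduplicated):
  ∅ × ∅ = {} (∅)
  {p80} × {1} = {(p80,1)}
  {p80} × {2} = {(p80,2)}
  {p80} × {1, 2} = {(p80,1), (p80,2)}
  {p80, p81} × {1} = {(p80,1), (p81,1)}
  {p80, p81} × {2} = {(p80,2), (p81,2)}
  {p80, p81, p82} × {1} = {(p80,1), (p81,1), (p82,1)}
  {p80, p81, p82} × {2} = {(p80,2), (p81,2), (p82,2)}
  {p80, p81} × {1, 2} = {(p80,1), (p80,2), (p81,1), (p81,2)}
  {p80, p81, p82} × {1, 2} = {(p80,1), (p80,2), (p81,1), (p81,2), (p82,1), (p82,2)}
These 10 distinct sets form the basis B.
Close under arbitrary unions to get τ_{X×Y}; counting gives |τ_{X×Y}| = 16.


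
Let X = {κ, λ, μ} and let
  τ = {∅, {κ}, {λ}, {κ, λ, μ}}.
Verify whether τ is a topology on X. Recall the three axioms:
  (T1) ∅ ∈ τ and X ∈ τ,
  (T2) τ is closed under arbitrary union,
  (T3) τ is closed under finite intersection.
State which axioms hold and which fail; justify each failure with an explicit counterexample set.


τ is NOT a topology on X.

Axiom (T1): ∅ ∈ τ? Yes; X ∈ τ? Yes.
Axiom (T2/T3): check pairwise unions and intersections of members of τ.
Counterexample for (T2): {κ} ∪ {λ} = {κ, λ} ∉ τ. Therefore τ is NOT a topology.


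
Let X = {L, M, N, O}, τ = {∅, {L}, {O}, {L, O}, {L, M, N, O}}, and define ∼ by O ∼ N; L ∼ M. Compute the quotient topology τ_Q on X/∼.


X/∼ = {[L=M], [N=O]}; |τ_Q| = 2.

Equivalence classes: [L=M], [N=O].
Quotient map π: X → X/∼ sends L ↦ [L=M], M ↦ [L=M], N ↦ [N=O], O ↦ [N=O].
For each subset V ⊆ X/∼, compute π^{-1}(V) ⊆ X and check whether π^{-1}(V) ∈ τ. V is open in τ_Q iff π^{-1}(V) ∈ τ.
  V = {}: π^{-1}(V) = ∅ ∈ τ ✓.
  V = {[L=M]}: π^{-1}(V) = {L, M} ∉ τ ✗.
  V = {[N=O]}: π^{-1}(V) = {N, O} ∉ τ ✗.
  V = {[L=M], [N=O]}: π^{-1}(V) = {L, M, N, O} ∈ τ ✓.
Open sets in the quotient: τ_Q = {{}, {[L=M], [N=O]}} (2 elements).


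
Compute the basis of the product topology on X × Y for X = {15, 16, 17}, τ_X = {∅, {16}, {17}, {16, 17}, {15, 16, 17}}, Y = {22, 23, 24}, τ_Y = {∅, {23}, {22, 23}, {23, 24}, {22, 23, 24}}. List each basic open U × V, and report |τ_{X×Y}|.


Basis B = {∅ × ∅, {16} × {23}, {17} × {23}, {16} × {22, 23}, {16} × {23, 24}, {16, 17} × {23}, {17} × {22, 23}, {17} × {23, 24}, {15, 16, 17} × {23}, {16} × {22, 23, 24}, {17} × {22, 23, 24}, {16, 17} × {22, 23}, {16, 17} × {23, 24}, {15, 16, 17} × {22, 23}, {15, 16, 17} × {23, 24}, {16, 17} × {22, 23, 24}, {15, 16, 17} × {22, 23, 24}}; |τ_{X×Y}| = 50.

Enumerate products U × V with U ∈ τ_X, V ∈ τ_Y (deduplicated):
  ∅ × ∅ = {} (∅)
  {16} × {23} = {(16,23)}
  {17} × {23} = {(17,23)}
  {16} × {22, 23} = {(16,22), (16,23)}
  {16} × {23, 24} = {(16,23), (16,24)}
  {16, 17} × {23} = {(16,23), (17,23)}
  {17} × {22, 23} = {(17,22), (17,23)}
  {17} × {23, 24} = {(17,23), (17,24)}
  {15, 16, 17} × {23} = {(15,23), (16,23), (17,23)}
  {16} × {22, 23, 24} = {(16,22), (16,23), (16,24)}
  {17} × {22, 23, 24} = {(17,22), (17,23), (17,24)}
  {16, 17} × {22, 23} = {(16,22), (16,23), (17,22), (17,23)}
  {16, 17} × {23, 24} = {(16,23), (16,24), (17,23), (17,24)}
  {15, 16, 17} × {22, 23} = {(15,22), (15,23), (16,22), (16,23), (17,22), (17,23)}
  {15, 16, 17} × {23, 24} = {(15,23), (15,24), (16,23), (16,24), (17,23), (17,24)}
  {16, 17} × {22, 23, 24} = {(16,22), (16,23), (16,24), (17,22), (17,23), (17,24)}
  {15, 16, 17} × {22, 23, 24} = {(15,22), (15,23), (15,24), (16,22), (16,23), (16,24), (17,22), (17,23), (17,24)}
These 17 distinct sets form the basis B.
Close under arbitrary unions to get τ_{X×Y}; counting gives |τ_{X×Y}| = 50.


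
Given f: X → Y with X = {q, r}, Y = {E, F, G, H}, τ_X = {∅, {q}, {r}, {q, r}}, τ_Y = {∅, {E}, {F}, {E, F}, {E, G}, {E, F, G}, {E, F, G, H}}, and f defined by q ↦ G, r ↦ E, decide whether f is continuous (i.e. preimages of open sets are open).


f IS continuous.

Compute f^{-1}(U) for each U ∈ τ_Y:
  U = ∅: f^{-1}(U) = ∅ ∈ τ_X ✓.
  U = {E}: f^{-1}(U) = {r} ∈ τ_X ✓.
  U = {F}: f^{-1}(U) = ∅ ∈ τ_X ✓.
  U = {E, F}: f^{-1}(U) = {r} ∈ τ_X ✓.
  U = {E, G}: f^{-1}(U) = {q, r} ∈ τ_X ✓.
  U = {E, F, G}: f^{-1}(U) = {q, r} ∈ τ_X ✓.
  U = {E, F, G, H}: f^{-1}(U) = {q, r} ∈ τ_X ✓.
Every preimage lies in τ_X, so f IS continuous.


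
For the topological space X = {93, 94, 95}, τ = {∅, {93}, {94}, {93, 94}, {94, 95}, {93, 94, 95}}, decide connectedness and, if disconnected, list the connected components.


(X, τ) is disconnected; components = [{93}, {94, 95}].

Find clopen sets (U ∈ τ with X ∖ U ∈ τ):
  U = ∅, X ∖ U = {93, 94, 95} — both open, so U is clopen.
  U = {93}, X ∖ U = {94, 95} — both open, so U is clopen.
  U = {94, 95}, X ∖ U = {93} — both open, so U is clopen.
  U = {93, 94, 95}, X ∖ U = ∅ — both open, so U is clopen.
Nontrivial clopen(s) exist: e.g. {94, 95}. So (X, τ) is disconnected.
Compute connected components by grouping points that agree on all clopens:
  component: {93}
  component: {94, 95}


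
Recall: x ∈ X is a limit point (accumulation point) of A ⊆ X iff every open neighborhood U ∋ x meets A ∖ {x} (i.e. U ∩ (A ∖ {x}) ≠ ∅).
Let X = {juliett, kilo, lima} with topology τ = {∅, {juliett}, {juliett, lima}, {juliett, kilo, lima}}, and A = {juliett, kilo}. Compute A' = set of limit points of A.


A' = {kilo, lima}

For each x ∈ X, list the open sets U ∈ τ with x ∈ U, then check whether U ∩ (A ∖ {x}) ≠ ∅ for every such U.
  x = juliett: open {juliett} ∋ x has {juliett} ∩ (A ∖ {juliett}) = ∅, so x is NOT a limit point.
  x = kilo: opens ∋ x are {juliett, kilo, lima}; each meets A ∖ {kilo}, so x IS a limit point.
  x = lima: opens ∋ x are {juliett, lima}, {juliett, kilo, lima}; each meets A ∖ {lima}, so x IS a limit point.
Collecting: A' = {kilo, lima}.


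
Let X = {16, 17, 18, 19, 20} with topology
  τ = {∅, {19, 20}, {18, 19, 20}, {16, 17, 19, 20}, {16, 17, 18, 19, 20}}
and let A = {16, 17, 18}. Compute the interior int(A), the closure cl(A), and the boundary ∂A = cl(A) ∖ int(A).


int(A) = ∅, cl(A) = {16, 17, 18}, ∂A = {16, 17, 18}.

Closed sets in (X, τ) are complements of opens:
  closed(X, τ) = {∅, {18}, {16, 17}, {16, 17, 18}, {16, 17, 18, 19, 20}}.
int(A) = ⋃ {U ∈ τ : U ⊆ A}. Opens contained in A: ∅.
Taking the union of these: int(A) = ∅.
cl(A) = ⋂ {C closed : A ⊆ C}. Closed sets containing A: {16, 17, 18}, {16, 17, 18, 19, 20}.
Intersecting these: cl(A) = {16, 17, 18}.
∂A = cl(A) ∖ int(A) = {16, 17, 18} ∖ ∅ = {16, 17, 18}.


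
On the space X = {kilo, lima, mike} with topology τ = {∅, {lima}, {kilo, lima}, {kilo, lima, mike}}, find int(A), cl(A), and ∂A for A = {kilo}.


int(A) = ∅, cl(A) = {kilo, mike}, ∂A = {kilo, mike}.

Closed sets in (X, τ) are complements of opens:
  closed(X, τ) = {∅, {mike}, {kilo, mike}, {kilo, lima, mike}}.
int(A) = ⋃ {U ∈ τ : U ⊆ A}. Opens contained in A: ∅.
Taking the union of these: int(A) = ∅.
cl(A) = ⋂ {C closed : A ⊆ C}. Closed sets containing A: {kilo, mike}, {kilo, lima, mike}.
Intersecting these: cl(A) = {kilo, mike}.
∂A = cl(A) ∖ int(A) = {kilo, mike} ∖ ∅ = {kilo, mike}.


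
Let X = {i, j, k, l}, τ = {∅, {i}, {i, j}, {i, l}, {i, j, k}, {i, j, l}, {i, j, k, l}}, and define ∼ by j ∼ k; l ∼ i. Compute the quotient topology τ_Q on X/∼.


X/∼ = {[i=l], [j=k]}; |τ_Q| = 3.

Equivalence classes: [i=l], [j=k].
Quotient map π: X → X/∼ sends i ↦ [i=l], j ↦ [j=k], k ↦ [j=k], l ↦ [i=l].
For each subset V ⊆ X/∼, compute π^{-1}(V) ⊆ X and check whether π^{-1}(V) ∈ τ. V is open in τ_Q iff π^{-1}(V) ∈ τ.
  V = {}: π^{-1}(V) = ∅ ∈ τ ✓.
  V = {[i=l]}: π^{-1}(V) = {i, l} ∈ τ ✓.
  V = {[j=k]}: π^{-1}(V) = {j, k} ∉ τ ✗.
  V = {[i=l], [j=k]}: π^{-1}(V) = {i, j, k, l} ∈ τ ✓.
Open sets in the quotient: τ_Q = {{}, {[i=l]}, {[i=l], [j=k]}} (3 elements).


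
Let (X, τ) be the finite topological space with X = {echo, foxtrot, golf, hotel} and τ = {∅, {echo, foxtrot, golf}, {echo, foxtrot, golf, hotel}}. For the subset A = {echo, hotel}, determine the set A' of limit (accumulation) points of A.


A' = {foxtrot, golf, hotel}

For each x ∈ X, list the open sets U ∈ τ with x ∈ U, then check whether U ∩ (A ∖ {x}) ≠ ∅ for every such U.
  x = echo: open {echo, foxtrot, golf} ∋ x has {echo, foxtrot, golf} ∩ (A ∖ {echo}) = ∅, so x is NOT a limit point.
  x = foxtrot: opens ∋ x are {echo, foxtrot, golf}, {echo, foxtrot, golf, hotel}; each meets A ∖ {foxtrot}, so x IS a limit point.
  x = golf: opens ∋ x are {echo, foxtrot, golf}, {echo, foxtrot, golf, hotel}; each meets A ∖ {golf}, so x IS a limit point.
  x = hotel: opens ∋ x are {echo, foxtrot, golf, hotel}; each meets A ∖ {hotel}, so x IS a limit point.
Collecting: A' = {foxtrot, golf, hotel}.


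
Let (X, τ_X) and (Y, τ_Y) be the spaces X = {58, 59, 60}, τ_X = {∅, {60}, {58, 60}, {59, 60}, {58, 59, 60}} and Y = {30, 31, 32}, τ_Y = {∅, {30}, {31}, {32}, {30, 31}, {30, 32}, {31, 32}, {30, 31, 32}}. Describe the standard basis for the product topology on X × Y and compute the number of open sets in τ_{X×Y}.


Basis B = {∅ × ∅, {60} × {30}, {60} × {31}, {60} × {32}, {58, 60} × {30}, {58, 60} × {31}, {58, 60} × {32}, {59, 60} × {30}, {59, 60} × {31}, {59, 60} × {32}, {60} × {30, 31}, {60} × {30, 32}, {60} × {31, 32}, {58, 59, 60} × {30}, {58, 59, 60} × {31}, {58, 59, 60} × {32}, {60} × {30, 31, 32}, {58, 60} × {30, 31}, {58, 60} × {30, 32}, {58, 60} × {31, 32}, {59, 60} × {30, 31}, {59, 60} × {30, 32}, {59, 60} × {31, 32}, {58, 60} × {30, 31, 32}, {58, 59, 60} × {30, 31}, {58, 59, 60} × {30, 32}, {58, 59, 60} × {31, 32}, {59, 60} × {30, 31, 32}, {58, 59, 60} × {30, 31, 32}}; |τ_{X×Y}| = 125.

Enumerate products U × V with U ∈ τ_X, V ∈ τ_Y (deduplicated):
  ∅ × ∅ = {} (∅)
  {60} × {30} = {(60,30)}
  {60} × {31} = {(60,31)}
  {60} × {32} = {(60,32)}
  {58, 60} × {30} = {(58,30), (60,30)}
  {58, 60} × {31} = {(58,31), (60,31)}
  {58, 60} × {32} = {(58,32), (60,32)}
  {59, 60} × {30} = {(59,30), (60,30)}
  {59, 60} × {31} = {(59,31), (60,31)}
  {59, 60} × {32} = {(59,32), (60,32)}
  {60} × {30, 31} = {(60,30), (60,31)}
  {60} × {30, 32} = {(60,30), (60,32)}
  {60} × {31, 32} = {(60,31), (60,32)}
  {58, 59, 60} × {30} = {(58,30), (59,30), (60,30)}
  {58, 59, 60} × {31} = {(58,31), (59,31), (60,31)}
  {58, 59, 60} × {32} = {(58,32), (59,32), (60,32)}
  {60} × {30, 31, 32} = {(60,30), (60,31), (60,32)}
  {58, 60} × {30, 31} = {(58,30), (58,31), (60,30), (60,31)}
  {58, 60} × {30, 32} = {(58,30), (58,32), (60,30), (60,32)}
  {58, 60} × {31, 32} = {(58,31), (58,32), (60,31), (60,32)}
  {59, 60} × {30, 31} = {(59,30), (59,31), (60,30), (60,31)}
  {59, 60} × {30, 32} = {(59,30), (59,32), (60,30), (60,32)}
  {59, 60} × {31, 32} = {(59,31), (59,32), (60,31), (60,32)}
  {58, 60} × {30, 31, 32} = {(58,30), (58,31), (58,32), (60,30), (60,31), (60,32)}
  {58, 59, 60} × {30, 31} = {(58,30), (58,31), (59,30), (59,31), (60,30), (60,31)}
  {58, 59, 60} × {30, 32} = {(58,30), (58,32), (59,30), (59,32), (60,30), (60,32)}
  {58, 59, 60} × {31, 32} = {(58,31), (58,32), (59,31), (59,32), (60,31), (60,32)}
  {59, 60} × {30, 31, 32} = {(59,30), (59,31), (59,32), (60,30), (60,31), (60,32)}
  {58, 59, 60} × {30, 31, 32} = {(58,30), (58,31), (58,32), (59,30), (59,31), (59,32), (60,30), (60,31), (60,32)}
These 29 distinct sets form the basis B.
Close under arbitrary unions to get τ_{X×Y}; counting gives |τ_{X×Y}| = 125.


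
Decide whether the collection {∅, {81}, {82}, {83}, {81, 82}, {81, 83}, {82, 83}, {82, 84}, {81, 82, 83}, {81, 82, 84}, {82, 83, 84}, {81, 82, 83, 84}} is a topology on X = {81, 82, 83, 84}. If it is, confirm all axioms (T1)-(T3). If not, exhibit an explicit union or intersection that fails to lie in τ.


τ IS a topology on X.

Axiom (T1): ∅ ∈ τ? Yes; X ∈ τ? Yes.
Axiom (T2/T3): check pairwise unions and intersections of members of τ.
All pairwise intersections and unions checked — each lies in τ. Therefore τ satisfies (T1), (T2), (T3): it IS a topology on X.


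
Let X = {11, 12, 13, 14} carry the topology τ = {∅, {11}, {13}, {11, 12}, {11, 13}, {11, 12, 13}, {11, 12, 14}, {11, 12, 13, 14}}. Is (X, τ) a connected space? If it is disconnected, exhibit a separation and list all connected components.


(X, τ) is disconnected; components = [{13}, {11, 12, 14}].

Find clopen sets (U ∈ τ with X ∖ U ∈ τ):
  U = ∅, X ∖ U = {11, 12, 13, 14} — both open, so U is clopen.
  U = {13}, X ∖ U = {11, 12, 14} — both open, so U is clopen.
  U = {11, 12, 14}, X ∖ U = {13} — both open, so U is clopen.
  U = {11, 12, 13, 14}, X ∖ U = ∅ — both open, so U is clopen.
Nontrivial clopen(s) exist: e.g. {13}. So (X, τ) is disconnected.
Compute connected components by grouping points that agree on all clopens:
  component: {13}
  component: {11, 12, 14}


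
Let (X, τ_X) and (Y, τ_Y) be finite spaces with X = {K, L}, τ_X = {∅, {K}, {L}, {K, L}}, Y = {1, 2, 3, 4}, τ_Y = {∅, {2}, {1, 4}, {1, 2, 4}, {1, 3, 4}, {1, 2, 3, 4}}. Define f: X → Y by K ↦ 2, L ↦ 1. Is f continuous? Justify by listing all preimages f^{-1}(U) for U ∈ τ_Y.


f IS continuous.

Compute f^{-1}(U) for each U ∈ τ_Y:
  U = ∅: f^{-1}(U) = ∅ ∈ τ_X ✓.
  U = {2}: f^{-1}(U) = {K} ∈ τ_X ✓.
  U = {1, 4}: f^{-1}(U) = {L} ∈ τ_X ✓.
  U = {1, 2, 4}: f^{-1}(U) = {K, L} ∈ τ_X ✓.
  U = {1, 3, 4}: f^{-1}(U) = {L} ∈ τ_X ✓.
  U = {1, 2, 3, 4}: f^{-1}(U) = {K, L} ∈ τ_X ✓.
Every preimage lies in τ_X, so f IS continuous.


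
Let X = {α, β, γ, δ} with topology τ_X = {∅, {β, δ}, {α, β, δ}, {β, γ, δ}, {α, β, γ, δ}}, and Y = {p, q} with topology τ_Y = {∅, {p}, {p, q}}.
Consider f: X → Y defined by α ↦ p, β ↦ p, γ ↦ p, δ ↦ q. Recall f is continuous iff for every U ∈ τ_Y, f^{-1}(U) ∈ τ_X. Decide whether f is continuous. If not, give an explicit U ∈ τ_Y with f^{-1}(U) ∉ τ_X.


f is NOT continuous.

Compute f^{-1}(U) for each U ∈ τ_Y:
  U = ∅: f^{-1}(U) = ∅ ∈ τ_X ✓.
  U = {p}: f^{-1}(U) = {α, β, γ} ∉ τ_X ✗.
  U = {p, q}: f^{-1}(U) = {α, β, γ, δ} ∈ τ_X ✓.
Found U = {p} with f^{-1}(U) = {α, β, γ} not in τ_X. Therefore f is NOT continuous.


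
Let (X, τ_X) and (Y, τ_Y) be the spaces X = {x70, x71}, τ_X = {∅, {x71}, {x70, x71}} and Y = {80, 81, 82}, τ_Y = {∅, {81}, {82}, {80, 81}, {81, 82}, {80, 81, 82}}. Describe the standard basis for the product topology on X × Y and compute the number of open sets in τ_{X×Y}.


Basis B = {∅ × ∅, {x71} × {81}, {x71} × {82}, {x70, x71} × {81}, {x70, x71} × {82}, {x71} × {80, 81}, {x71} × {81, 82}, {x71} × {80, 81, 82}, {x70, x71} × {80, 81}, {x70, x71} × {81, 82}, {x70, x71} × {80, 81, 82}}; |τ_{X×Y}| = 18.

Enumerate products U × V with U ∈ τ_X, V ∈ τ_Y (deduplicated):
  ∅ × ∅ = {} (∅)
  {x71} × {81} = {(x71,81)}
  {x71} × {82} = {(x71,82)}
  {x70, x71} × {81} = {(x70,81), (x71,81)}
  {x70, x71} × {82} = {(x70,82), (x71,82)}
  {x71} × {80, 81} = {(x71,80), (x71,81)}
  {x71} × {81, 82} = {(x71,81), (x71,82)}
  {x71} × {80, 81, 82} = {(x71,80), (x71,81), (x71,82)}
  {x70, x71} × {80, 81} = {(x70,80), (x70,81), (x71,80), (x71,81)}
  {x70, x71} × {81, 82} = {(x70,81), (x70,82), (x71,81), (x71,82)}
  {x70, x71} × {80, 81, 82} = {(x70,80), (x70,81), (x70,82), (x71,80), (x71,81), (x71,82)}
These 11 distinct sets form the basis B.
Close under arbitrary unions to get τ_{X×Y}; counting gives |τ_{X×Y}| = 18.


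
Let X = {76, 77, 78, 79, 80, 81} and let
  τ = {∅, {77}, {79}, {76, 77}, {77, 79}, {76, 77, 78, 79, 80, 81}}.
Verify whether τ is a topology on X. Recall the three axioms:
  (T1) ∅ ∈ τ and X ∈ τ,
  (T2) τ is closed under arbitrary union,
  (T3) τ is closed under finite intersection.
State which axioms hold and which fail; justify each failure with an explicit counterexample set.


τ is NOT a topology on X.

Axiom (T1): ∅ ∈ τ? Yes; X ∈ τ? Yes.
Axiom (T2/T3): check pairwise unions and intersections of members of τ.
Counterexample for (T2): {79} ∪ {76, 77} = {76, 77, 79} ∉ τ. Therefore τ is NOT a topology.


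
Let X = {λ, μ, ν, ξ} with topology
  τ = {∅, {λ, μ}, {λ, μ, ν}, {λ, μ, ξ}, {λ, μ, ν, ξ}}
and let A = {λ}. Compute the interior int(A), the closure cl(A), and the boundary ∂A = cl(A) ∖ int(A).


int(A) = ∅, cl(A) = {λ, μ, ν, ξ}, ∂A = {λ, μ, ν, ξ}.

Closed sets in (X, τ) are complements of opens:
  closed(X, τ) = {∅, {ν}, {ξ}, {ν, ξ}, {λ, μ, ν, ξ}}.
int(A) = ⋃ {U ∈ τ : U ⊆ A}. Opens contained in A: ∅.
Taking the union of these: int(A) = ∅.
cl(A) = ⋂ {C closed : A ⊆ C}. Closed sets containing A: {λ, μ, ν, ξ}.
Intersecting these: cl(A) = {λ, μ, ν, ξ}.
∂A = cl(A) ∖ int(A) = {λ, μ, ν, ξ} ∖ ∅ = {λ, μ, ν, ξ}.


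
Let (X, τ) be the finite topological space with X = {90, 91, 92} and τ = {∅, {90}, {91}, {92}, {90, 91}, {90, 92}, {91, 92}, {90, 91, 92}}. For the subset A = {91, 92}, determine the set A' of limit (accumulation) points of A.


A' = ∅

For each x ∈ X, list the open sets U ∈ τ with x ∈ U, then check whether U ∩ (A ∖ {x}) ≠ ∅ for every such U.
  x = 90: open {90} ∋ x has {90} ∩ (A ∖ {90}) = ∅, so x is NOT a limit point.
  x = 91: open {91} ∋ x has {91} ∩ (A ∖ {91}) = ∅, so x is NOT a limit point.
  x = 92: open {92} ∋ x has {92} ∩ (A ∖ {92}) = ∅, so x is NOT a limit point.
Collecting: A' = ∅.


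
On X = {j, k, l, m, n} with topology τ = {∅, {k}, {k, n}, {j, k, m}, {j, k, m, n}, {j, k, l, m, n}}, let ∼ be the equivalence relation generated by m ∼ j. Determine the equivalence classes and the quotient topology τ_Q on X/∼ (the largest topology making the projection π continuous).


X/∼ = {[j=m], [k], [l], [n]}; |τ_Q| = 6.

Equivalence classes: [j=m], [k], [l], [n].
Quotient map π: X → X/∼ sends j ↦ [j=m], k ↦ [k], l ↦ [l], m ↦ [j=m], n ↦ [n].
For each subset V ⊆ X/∼, compute π^{-1}(V) ⊆ X and check whether π^{-1}(V) ∈ τ. V is open in τ_Q iff π^{-1}(V) ∈ τ.
  V = {}: π^{-1}(V) = ∅ ∈ τ ✓.
  V = {[j=m]}: π^{-1}(V) = {j, m} ∉ τ ✗.
  V = {[k]}: π^{-1}(V) = {k} ∈ τ ✓.
  V = {[j=m], [k]}: π^{-1}(V) = {j, k, m} ∈ τ ✓.
  V = {[l]}: π^{-1}(V) = {l} ∉ τ ✗.
  V = {[j=m], [l]}: π^{-1}(V) = {j, l, m} ∉ τ ✗.
  V = {[k], [l]}: π^{-1}(V) = {k, l} ∉ τ ✗.
  V = {[j=m], [k], [l]}: π^{-1}(V) = {j, k, l, m} ∉ τ ✗.
  V = {[n]}: π^{-1}(V) = {n} ∉ τ ✗.
  V = {[j=m], [n]}: π^{-1}(V) = {j, m, n} ∉ τ ✗.
  V = {[k], [n]}: π^{-1}(V) = {k, n} ∈ τ ✓.
  V = {[j=m], [k], [n]}: π^{-1}(V) = {j, k, m, n} ∈ τ ✓.
  V = {[l], [n]}: π^{-1}(V) = {l, n} ∉ τ ✗.
  V = {[j=m], [l], [n]}: π^{-1}(V) = {j, l, m, n} ∉ τ ✗.
  V = {[k], [l], [n]}: π^{-1}(V) = {k, l, n} ∉ τ ✗.
  V = {[j=m], [k], [l], [n]}: π^{-1}(V) = {j, k, l, m, n} ∈ τ ✓.
Open sets in the quotient: τ_Q = {{}, {[k]}, {[j=m], [k]}, {[k], [n]}, {[j=m], [k], [n]}, {[j=m], [k], [l], [n]}} (6 elements).


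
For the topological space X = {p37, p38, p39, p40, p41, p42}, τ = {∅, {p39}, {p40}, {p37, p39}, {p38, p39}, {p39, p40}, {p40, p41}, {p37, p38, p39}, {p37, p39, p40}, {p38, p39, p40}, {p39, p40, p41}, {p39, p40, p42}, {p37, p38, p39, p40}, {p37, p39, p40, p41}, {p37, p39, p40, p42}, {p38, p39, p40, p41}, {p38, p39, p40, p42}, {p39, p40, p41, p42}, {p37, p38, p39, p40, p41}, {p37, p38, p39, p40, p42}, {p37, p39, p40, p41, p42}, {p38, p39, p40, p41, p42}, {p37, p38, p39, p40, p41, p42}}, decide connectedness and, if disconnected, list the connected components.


(X, τ) is connected.

Find clopen sets (U ∈ τ with X ∖ U ∈ τ):
  U = ∅, X ∖ U = {p37, p38, p39, p40, p41, p42} — both open, so U is clopen.
  U = {p37, p38, p39, p40, p41, p42}, X ∖ U = ∅ — both open, so U is clopen.
Only trivial clopens (∅ and X) exist, so (X, τ) is connected.
Compute connected components by grouping points that agree on all clopens:
  component: {p37, p38, p39, p40, p41, p42}


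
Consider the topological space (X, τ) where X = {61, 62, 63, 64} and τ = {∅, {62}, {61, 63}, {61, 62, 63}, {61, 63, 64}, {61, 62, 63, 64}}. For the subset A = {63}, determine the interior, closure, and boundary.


int(A) = ∅, cl(A) = {61, 63, 64}, ∂A = {61, 63, 64}.

Closed sets in (X, τ) are complements of opens:
  closed(X, τ) = {∅, {62}, {64}, {62, 64}, {61, 63, 64}, {61, 62, 63, 64}}.
int(A) = ⋃ {U ∈ τ : U ⊆ A}. Opens contained in A: ∅.
Taking the union of these: int(A) = ∅.
cl(A) = ⋂ {C closed : A ⊆ C}. Closed sets containing A: {61, 63, 64}, {61, 62, 63, 64}.
Intersecting these: cl(A) = {61, 63, 64}.
∂A = cl(A) ∖ int(A) = {61, 63, 64} ∖ ∅ = {61, 63, 64}.
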